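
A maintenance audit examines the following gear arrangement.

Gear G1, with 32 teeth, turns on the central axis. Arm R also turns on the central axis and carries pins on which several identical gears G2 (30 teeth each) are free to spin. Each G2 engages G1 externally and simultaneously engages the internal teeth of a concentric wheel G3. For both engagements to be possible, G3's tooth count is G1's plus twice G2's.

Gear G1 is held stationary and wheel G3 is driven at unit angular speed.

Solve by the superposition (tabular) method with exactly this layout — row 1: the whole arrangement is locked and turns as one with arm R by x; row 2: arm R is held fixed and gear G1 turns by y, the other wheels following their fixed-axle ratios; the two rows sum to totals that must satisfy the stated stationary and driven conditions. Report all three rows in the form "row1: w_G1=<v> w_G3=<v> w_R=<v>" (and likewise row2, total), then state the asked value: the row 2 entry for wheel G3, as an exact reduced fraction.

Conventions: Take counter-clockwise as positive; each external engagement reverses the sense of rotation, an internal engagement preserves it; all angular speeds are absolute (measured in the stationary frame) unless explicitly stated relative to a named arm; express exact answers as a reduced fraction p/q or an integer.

planetary set (32T centre, 30T on arm, 92T internal) — Willis relation
superposition row 1 [locked train]: every member turns x
superposition row 2 [arm held]: sun y, ring −(32/92)·y, arm 0
boundary: total ω_sun = x + y = 0 and total ω_ring = x − (32/92)·y = 1  ⇒  y = -23/31, x = 23/31
row 2 ring = −(32/92)·(-23/31) = 8/31
totals (row 1 + row 2): sun 23/31 + (-23/31) = 0, ring 23/31 + 8/31 = 1, arm 23/31 + 0 = 23/31
asked cell (row2, ring) = 8/31

row1: w_G1=23/31 w_G3=23/31 w_R=23/31
row2: w_G1=-23/31 w_G3=8/31 w_R=0
total: w_G1=0 w_G3=1 w_R=23/31
asked value: 8/31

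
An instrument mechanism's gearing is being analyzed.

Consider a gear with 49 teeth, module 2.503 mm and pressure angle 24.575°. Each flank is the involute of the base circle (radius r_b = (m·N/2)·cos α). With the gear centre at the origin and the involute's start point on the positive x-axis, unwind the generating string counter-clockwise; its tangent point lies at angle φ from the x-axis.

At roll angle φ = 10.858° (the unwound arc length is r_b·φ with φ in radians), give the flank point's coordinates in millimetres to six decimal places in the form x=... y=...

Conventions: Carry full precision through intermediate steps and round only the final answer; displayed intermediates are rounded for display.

x=56.761117 y=0.126064

class = single-mesh tooth geometry [base-circle involute, m = 2.503, 49T]
pitch radius r_p = m·N/2 = 2.503·49/2 = 61.323500
base radius r_b = r_p·cos α = 61.323500·cos 24.575° = 55.768674
roll angle φ = 10.858° = 0.18950785 rad
x = r_b·(cos φ + φ·sin φ) = 56.761117
y = r_b·(sin φ − φ·cos φ) = 0.126064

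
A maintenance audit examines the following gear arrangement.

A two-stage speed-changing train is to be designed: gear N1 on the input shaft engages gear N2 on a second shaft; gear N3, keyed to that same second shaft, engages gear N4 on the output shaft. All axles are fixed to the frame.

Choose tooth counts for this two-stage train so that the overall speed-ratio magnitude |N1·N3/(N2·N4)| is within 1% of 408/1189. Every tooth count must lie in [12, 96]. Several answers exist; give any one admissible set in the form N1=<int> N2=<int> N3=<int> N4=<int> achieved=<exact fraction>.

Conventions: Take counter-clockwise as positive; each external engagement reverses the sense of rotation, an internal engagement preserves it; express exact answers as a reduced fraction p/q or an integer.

N1=12 N2=29 N3=34 N4=41 achieved=408/1189

2-stage fixed-axis compound train for ratio 408/1189
target = 408/1189 in lowest terms: an exact hit needs N1·N3 = k·408 and N2·N4 = k·1189 for one integer k, every count in [12, 96]; additionally prefer no 1:1 stage (N1 ≠ N2, N3 ≠ N4)
k = 1: N1·N3 = 408 = 12·34, N2·N4 = 1189 = 29·41
achieved = 12·34/(29·41) = 408/1189; |achieved − target| = 0 ≤ 102/29725 ✓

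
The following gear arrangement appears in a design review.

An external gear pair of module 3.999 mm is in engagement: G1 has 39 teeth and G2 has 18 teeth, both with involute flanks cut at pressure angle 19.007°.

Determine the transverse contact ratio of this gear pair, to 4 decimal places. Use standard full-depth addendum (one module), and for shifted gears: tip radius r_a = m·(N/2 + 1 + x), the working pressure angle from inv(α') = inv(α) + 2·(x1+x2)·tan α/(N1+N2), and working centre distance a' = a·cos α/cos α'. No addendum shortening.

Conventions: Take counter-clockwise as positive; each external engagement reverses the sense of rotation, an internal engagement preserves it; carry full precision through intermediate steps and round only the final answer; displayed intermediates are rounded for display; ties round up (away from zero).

1.6610

class = single-mesh tooth geometry [involute pair 39T × 18T, m = 3.999]
base radii: r_b1 = 73.728909, r_b2 = 34.028727
tip radii: r_a1 = 81.979500, r_a2 = 39.990000
no profile shift: α' = α, a' = a
action lengths: √(r_a1²−r_b1²) = 35.842522, √(r_a2²−r_b2²) = 21.005852
base pitch p_b = π·m·cos α = 11.878267
CR = (35.842522 + 21.005852 − 113.971500·sin 19.00700°)/11.878267 = 1.660993
contact ratio ≈ 1.6610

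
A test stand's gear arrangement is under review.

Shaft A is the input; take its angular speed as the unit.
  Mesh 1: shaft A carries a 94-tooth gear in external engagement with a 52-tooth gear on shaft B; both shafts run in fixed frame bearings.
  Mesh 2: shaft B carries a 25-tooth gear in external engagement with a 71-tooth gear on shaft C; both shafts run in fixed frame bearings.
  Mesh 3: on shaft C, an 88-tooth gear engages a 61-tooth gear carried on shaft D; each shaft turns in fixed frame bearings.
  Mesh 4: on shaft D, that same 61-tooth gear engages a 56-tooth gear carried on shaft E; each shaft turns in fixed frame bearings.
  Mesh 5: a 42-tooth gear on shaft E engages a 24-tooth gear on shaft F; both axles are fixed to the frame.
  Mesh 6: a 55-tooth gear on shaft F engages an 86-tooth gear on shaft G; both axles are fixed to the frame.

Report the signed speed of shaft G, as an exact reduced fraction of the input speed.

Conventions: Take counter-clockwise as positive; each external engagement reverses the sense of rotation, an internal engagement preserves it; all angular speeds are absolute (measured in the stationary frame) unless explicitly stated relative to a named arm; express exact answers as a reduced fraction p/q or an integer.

710875/635024

6-mesh fixed-axis compound train (all bearings frame-fixed)
mesh 1 [94T→52T]: |ω|/ω_in = 1×94/52 = 47/26, sense flips to −
mesh 2 [25T→71T]: |ω|/ω_in = (47/26)×25/71 = 1175/1846, sense flips to +
mesh 3 [88T→61T]: |ω|/ω_in = (1175/1846)×88/61 = 51700/56303, sense flips to −
mesh 4 [61T→56T]: |ω|/ω_in = (51700/56303)×61/56 = 12925/12922, sense flips to +
mesh 5 [42T→24T]: |ω|/ω_in = (12925/12922)×42/24 = 12925/7384, sense flips to −
mesh 6 [55T→86T]: |ω|/ω_in = (12925/7384)×55/86 = 710875/635024, sense flips to +
signed output speed (× input speed) = 710875/635024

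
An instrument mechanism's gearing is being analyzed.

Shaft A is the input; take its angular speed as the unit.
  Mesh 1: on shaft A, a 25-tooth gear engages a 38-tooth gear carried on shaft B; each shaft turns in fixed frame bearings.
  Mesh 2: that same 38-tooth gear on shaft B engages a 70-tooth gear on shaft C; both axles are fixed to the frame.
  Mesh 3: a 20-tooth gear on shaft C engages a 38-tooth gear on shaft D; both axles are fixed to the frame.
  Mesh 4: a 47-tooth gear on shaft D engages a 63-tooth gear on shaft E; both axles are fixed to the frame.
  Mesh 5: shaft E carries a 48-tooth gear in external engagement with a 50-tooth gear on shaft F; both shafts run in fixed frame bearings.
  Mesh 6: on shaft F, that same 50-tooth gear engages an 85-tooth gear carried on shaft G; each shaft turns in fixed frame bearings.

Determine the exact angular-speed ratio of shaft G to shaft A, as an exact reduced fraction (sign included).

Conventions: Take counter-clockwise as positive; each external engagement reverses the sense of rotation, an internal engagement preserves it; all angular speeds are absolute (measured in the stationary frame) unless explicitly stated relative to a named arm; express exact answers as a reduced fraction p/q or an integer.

3760/47481

class = fixed-axis compound train [6 meshes; 6 ratios multiply, 6 sense flips]
mesh 1 [25T→38T]: running ratio 25/38, sense −
mesh 2 [38T→70T]: running ratio 5/14, sense +
mesh 3 [20T→38T]: running ratio 25/133, sense −
mesh 4 [47T→63T]: running ratio 1175/8379, sense +
mesh 5 [48T→50T]: running ratio 376/2793, sense −
mesh 6 [50T→85T]: running ratio 3760/47481, sense +
ω_out/ω_in = 3760/47481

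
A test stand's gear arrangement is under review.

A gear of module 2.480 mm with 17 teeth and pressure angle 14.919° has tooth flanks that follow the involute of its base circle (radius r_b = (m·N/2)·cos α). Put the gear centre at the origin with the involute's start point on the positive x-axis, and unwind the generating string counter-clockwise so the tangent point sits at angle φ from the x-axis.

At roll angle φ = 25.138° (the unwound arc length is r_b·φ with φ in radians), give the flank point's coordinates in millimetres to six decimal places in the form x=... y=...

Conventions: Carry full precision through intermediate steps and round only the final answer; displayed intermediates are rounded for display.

x=22.236558 y=0.562469

topology: single-mesh involute geometry — m = 2.480, N = 17
pitch radius r_p = m·N/2 = 2.480·17/2 = 21.080000
base radius r_b = r_p·cos α = 21.080000·cos 14.919° = 20.369409
roll angle φ = 25.138° = 0.43874087 rad
x = r_b·(cos φ + φ·sin φ) = 22.236558
y = r_b·(sin φ − φ·cos φ) = 0.562469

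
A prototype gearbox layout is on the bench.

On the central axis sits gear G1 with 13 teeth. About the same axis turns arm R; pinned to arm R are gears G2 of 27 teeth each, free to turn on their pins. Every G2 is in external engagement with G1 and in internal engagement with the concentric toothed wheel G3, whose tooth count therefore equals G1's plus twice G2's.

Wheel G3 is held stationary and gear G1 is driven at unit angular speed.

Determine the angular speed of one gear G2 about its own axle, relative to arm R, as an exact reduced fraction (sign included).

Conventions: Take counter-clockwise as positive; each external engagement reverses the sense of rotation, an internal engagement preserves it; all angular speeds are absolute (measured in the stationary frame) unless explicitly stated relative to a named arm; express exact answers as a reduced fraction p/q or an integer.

class = planetary set [G3 = 13+2·27 = 67; Willis about the carrier]
ring teeth: 13 + 2·27 = 67
13(ω_sun−ω_arm) = −67(ω_ring−ω_arm),  ω_ring = 0, ω_sun = 1
13(1−ω_arm) = −67(0−ω_arm)  ⇒  80·ω_arm = 13  ⇒  ω_arm = 13/80
sun–planet mesh: 13·(1−13/80) = −27·(ω_p−ω_arm)  ⇒  ω_p−ω_arm = -871/2160
exact speed ratio = -871/2160

-871/2160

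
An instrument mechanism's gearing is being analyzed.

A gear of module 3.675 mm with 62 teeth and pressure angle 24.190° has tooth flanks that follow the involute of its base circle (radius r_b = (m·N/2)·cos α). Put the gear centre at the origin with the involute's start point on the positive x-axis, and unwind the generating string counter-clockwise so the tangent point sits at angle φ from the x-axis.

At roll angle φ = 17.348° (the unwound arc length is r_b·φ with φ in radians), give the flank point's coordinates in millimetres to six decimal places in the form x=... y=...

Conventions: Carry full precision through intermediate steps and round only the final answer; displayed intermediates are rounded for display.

x=108.576341 y=0.952747

class = single-mesh tooth geometry [base-circle involute, m = 3.675, 62T]
pitch radius r_p = m·N/2 = 3.675·62/2 = 113.925000
base radius r_b = r_p·cos α = 113.925000·cos 24.190° = 103.921433
roll angle φ = 17.348° = 0.30277972 rad
x = r_b·(cos φ + φ·sin φ) = 108.576341
y = r_b·(sin φ − φ·cos φ) = 0.952747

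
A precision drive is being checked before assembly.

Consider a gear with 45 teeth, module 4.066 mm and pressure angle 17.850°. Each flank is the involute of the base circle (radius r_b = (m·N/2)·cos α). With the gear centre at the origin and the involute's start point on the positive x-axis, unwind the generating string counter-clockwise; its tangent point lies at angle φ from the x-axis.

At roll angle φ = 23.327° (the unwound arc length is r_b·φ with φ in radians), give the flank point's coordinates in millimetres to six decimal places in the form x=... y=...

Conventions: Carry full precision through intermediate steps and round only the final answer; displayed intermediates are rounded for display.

topology: single-mesh involute geometry — m = 4.066, N = 45
pitch radius r_p = m·N/2 = 4.066·45/2 = 91.485000
base radius r_b = r_p·cos α = 91.485000·cos 17.850° = 87.081119
roll angle φ = 23.327° = 0.40713295 rad
x = r_b·(cos φ + φ·sin φ) = 94.001950
y = r_b·(sin φ − φ·cos φ) = 1.926618

x=94.001950 y=1.926618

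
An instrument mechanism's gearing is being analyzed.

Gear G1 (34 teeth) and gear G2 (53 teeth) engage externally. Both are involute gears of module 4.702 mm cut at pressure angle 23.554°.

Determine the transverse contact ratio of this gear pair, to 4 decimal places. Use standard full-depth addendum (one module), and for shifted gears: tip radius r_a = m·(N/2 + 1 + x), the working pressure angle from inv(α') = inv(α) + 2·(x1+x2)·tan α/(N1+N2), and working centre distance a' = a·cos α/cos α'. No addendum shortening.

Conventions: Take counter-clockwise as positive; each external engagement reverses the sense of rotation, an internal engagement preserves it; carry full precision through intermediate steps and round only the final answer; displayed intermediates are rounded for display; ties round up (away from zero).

recognized (one external pair, fixed centres): single-mesh tooth geometry, m = 4.702, N1 = 34, N2 = 53
base radii: r_b1 = 73.274207, r_b2 = 114.221558
tip radii: r_a1 = 84.636000, r_a2 = 129.305000
no profile shift: α' = α, a' = a
action lengths: √(r_a1²−r_b1²) = 42.357326, √(r_a2²−r_b2²) = 60.607084
base pitch p_b = π·m·cos α = 13.541042
CR = (42.357326 + 60.607084 − 204.537000·sin 23.55400°)/13.541042 = 1.567732
contact ratio ≈ 1.5677

1.5677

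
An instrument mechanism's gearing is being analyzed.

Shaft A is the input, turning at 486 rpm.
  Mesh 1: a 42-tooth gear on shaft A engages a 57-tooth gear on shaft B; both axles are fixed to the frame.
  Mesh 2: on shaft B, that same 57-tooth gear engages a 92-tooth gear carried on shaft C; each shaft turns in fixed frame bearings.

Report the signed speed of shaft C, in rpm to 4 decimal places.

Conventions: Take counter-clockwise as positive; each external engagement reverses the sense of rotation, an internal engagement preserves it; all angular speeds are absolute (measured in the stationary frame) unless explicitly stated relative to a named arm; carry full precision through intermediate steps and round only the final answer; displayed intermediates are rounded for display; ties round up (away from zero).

+221.8696 rpm

2-mesh fixed-axis compound train (all bearings frame-fixed)
mesh 1 [42T→57T]: ω = 486.0000×42/57 = 358.1053 rpm, sense flips to −
mesh 2 [57T→92T]: ω = 358.1053×57/92 = 221.8696 rpm, sense flips to +
signed output speed = +221.8696 rpm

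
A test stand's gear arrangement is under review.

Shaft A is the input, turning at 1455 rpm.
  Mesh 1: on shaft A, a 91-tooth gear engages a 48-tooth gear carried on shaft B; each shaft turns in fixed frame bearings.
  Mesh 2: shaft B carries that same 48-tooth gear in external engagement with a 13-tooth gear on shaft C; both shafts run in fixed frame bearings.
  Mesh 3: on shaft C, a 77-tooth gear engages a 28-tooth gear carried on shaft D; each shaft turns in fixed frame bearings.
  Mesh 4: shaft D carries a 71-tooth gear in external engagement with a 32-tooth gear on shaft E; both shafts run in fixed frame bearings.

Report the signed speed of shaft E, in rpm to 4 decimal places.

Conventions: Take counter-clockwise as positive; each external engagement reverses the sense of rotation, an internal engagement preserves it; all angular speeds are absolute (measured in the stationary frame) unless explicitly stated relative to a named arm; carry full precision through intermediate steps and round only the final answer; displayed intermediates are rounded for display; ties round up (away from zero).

topology: fixed-axis compound train — 4 meshes, A→E
mesh 1 [91T→48T]: ω = 1455.0000×91/48 = 2758.4375 rpm, sense flips to −
mesh 2 [48T→13T]: ω = 2758.4375×48/13 = 10185.0000 rpm, sense flips to +
mesh 3 [77T→28T]: ω = 10185.0000×77/28 = 28008.7500 rpm, sense flips to −
mesh 4 [71T→32T]: ω = 28008.7500×71/32 = 62144.4141 rpm, sense flips to +
signed output speed = +62144.4141 rpm

+62144.4141 rpm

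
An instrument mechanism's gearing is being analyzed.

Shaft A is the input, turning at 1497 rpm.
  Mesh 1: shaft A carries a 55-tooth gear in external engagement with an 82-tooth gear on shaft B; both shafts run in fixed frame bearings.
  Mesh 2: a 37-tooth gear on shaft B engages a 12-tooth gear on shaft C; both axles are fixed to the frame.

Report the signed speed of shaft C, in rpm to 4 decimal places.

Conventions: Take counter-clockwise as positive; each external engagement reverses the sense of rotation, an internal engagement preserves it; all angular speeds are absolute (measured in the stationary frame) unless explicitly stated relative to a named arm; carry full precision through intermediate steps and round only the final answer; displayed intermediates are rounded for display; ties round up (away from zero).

recognized (3 fixed axles, 2 meshes): fixed-axis compound train
mesh 1 [55T→82T]: ω = 1497.0000×55/82 = 1004.0854 rpm, sense flips to −
mesh 2 [37T→12T]: ω = 1004.0854×37/12 = 3095.9299 rpm, sense flips to +
signed output speed = +3095.9299 rpm

+3095.9299 rpm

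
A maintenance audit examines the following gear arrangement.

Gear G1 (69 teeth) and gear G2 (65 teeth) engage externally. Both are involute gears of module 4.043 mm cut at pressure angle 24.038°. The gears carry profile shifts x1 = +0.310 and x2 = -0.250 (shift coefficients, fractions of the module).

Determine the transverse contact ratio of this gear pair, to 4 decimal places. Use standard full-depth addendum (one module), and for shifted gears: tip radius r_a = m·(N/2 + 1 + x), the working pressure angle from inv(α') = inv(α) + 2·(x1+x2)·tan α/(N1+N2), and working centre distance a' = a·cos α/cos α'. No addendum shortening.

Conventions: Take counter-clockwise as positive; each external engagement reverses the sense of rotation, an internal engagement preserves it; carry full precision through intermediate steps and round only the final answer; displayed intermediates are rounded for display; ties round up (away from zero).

topology: single-mesh involute geometry — m = 4.043, 69T/65T pair
base radii: r_b1 = 127.386863, r_b2 = 120.002117
tip radii: r_a1 = 144.779830, r_a2 = 134.429750
inv(α') = inv(24.038°) + 2·(+0.310-0.250)·tan α/(69+65) = 0.02688079  ⇒  α' = 24.15242°
a' = a·cos α / cos α' = 270.8810·cos 24.038°/cos 24.15242° = 271.123038
action lengths: √(r_a1²−r_b1²) = 68.802517, √(r_a2²−r_b2²) = 60.587536
base pitch p_b = π·m·cos α = 11.599931
CR = (68.802517 + 60.587536 − 271.123038·sin 24.15242°)/11.599931 = 1.591032
contact ratio ≈ 1.5910

1.5910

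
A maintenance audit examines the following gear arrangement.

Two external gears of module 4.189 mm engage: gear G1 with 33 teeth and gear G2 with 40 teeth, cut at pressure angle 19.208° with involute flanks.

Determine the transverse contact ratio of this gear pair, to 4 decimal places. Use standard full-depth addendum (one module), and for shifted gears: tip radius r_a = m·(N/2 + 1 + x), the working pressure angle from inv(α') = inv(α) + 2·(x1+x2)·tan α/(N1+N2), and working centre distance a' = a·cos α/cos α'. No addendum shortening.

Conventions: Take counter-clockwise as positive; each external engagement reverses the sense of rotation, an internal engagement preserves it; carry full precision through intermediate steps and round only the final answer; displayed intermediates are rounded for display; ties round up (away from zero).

1.7324

recognized (one external pair, fixed centres): single-mesh tooth geometry, m = 4.189, N1 = 33, N2 = 40
base radii: r_b1 = 65.270704, r_b2 = 79.116004
tip radii: r_a1 = 73.307500, r_a2 = 87.969000
no profile shift: α' = α, a' = a
action lengths: √(r_a1²−r_b1²) = 33.372516, √(r_a2²−r_b2²) = 38.460406
base pitch p_b = π·m·cos α = 12.427513
CR = (33.372516 + 38.460406 − 152.898500·sin 19.20800°)/12.427513 = 1.732410
contact ratio ≈ 1.7324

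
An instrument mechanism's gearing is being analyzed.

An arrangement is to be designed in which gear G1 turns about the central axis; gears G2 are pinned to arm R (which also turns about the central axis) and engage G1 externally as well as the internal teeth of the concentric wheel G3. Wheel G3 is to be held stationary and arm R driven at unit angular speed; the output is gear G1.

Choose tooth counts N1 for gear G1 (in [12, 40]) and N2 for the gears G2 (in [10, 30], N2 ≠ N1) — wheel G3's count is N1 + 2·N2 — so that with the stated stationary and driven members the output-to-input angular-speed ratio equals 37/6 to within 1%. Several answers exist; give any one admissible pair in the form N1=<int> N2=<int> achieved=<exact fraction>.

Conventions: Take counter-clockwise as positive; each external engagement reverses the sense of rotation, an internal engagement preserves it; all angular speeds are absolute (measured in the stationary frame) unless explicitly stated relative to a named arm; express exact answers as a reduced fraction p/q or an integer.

design class (target 37/6): planetary set
Willis with ω_ring = 0: ω_sun/ω_arm = (N1+N3)/N1; set equal to 37/6  ⇒  N3/N1 = 37/6 − 1 = 31/6
N3 = N1 + 2·N2  ⇒  N2/N1 = (N3/N1 − 1)/2 = (31/6 − 1)/2 = 25/12
smallest multiple with N1 ≥ 12 and N2 ≥ 10: k = 1  ⇒  N1 = 1·12 = 12, N2 = 1·25 = 25 (N1 ≤ 40, N2 ≤ 30, N2 ≠ N1 ✓), N3 = 12 + 2·25 = 62
check: (N1+N3)/N1 with N1 = 12, N3 = 62 gives 37/6; |achieved − target| = 0 ≤ 37/600 ✓

N1=12 N2=25 achieved=37/6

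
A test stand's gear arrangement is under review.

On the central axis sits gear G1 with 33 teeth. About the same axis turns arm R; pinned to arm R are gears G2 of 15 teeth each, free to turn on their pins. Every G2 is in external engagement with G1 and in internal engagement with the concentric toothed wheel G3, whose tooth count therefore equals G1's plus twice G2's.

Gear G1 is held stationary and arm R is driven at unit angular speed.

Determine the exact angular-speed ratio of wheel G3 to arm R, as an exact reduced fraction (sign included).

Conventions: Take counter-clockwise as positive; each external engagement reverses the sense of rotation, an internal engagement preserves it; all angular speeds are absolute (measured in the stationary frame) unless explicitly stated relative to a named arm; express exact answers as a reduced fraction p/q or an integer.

32/21

recognized (axles ride arm R): planetary set, 33/15/63 teeth
ring teeth: 33 + 2·15 = 63
33(ω_sun−ω_arm) = −63(ω_ring−ω_arm),  ω_sun = 0, ω_arm = 1
ω_ring = 1 − (33/63)(0−1) = 32/21
ω_out/ω_in = 32/21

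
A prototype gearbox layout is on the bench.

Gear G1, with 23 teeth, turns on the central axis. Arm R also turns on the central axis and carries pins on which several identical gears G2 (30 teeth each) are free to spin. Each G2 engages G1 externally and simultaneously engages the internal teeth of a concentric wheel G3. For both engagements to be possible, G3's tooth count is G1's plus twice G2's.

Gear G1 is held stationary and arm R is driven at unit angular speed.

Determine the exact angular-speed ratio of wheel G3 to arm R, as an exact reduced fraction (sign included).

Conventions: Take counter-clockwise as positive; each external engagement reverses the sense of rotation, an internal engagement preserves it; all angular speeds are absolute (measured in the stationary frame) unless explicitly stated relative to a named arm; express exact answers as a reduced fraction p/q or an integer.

class = planetary set [G3 = 23+2·30 = 83; Willis about the carrier]
ring teeth: 23 + 2·30 = 83
23(ω_sun−ω_arm) = −83(ω_ring−ω_arm),  ω_sun = 0, ω_arm = 1
ω_ring = 1 − (23/83)(0−1) = 106/83
ω_out/ω_in = 106/83

106/83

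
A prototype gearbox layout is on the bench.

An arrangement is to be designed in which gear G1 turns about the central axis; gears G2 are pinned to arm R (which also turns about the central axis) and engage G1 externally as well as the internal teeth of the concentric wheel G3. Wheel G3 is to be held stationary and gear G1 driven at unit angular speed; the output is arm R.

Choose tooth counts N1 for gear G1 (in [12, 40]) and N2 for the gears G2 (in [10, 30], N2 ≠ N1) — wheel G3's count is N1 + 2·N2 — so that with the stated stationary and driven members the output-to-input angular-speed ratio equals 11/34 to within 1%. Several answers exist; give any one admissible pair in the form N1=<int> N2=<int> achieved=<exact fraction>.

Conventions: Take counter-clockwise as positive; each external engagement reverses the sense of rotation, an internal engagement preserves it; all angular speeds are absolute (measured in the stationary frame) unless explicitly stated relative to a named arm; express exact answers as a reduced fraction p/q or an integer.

class = planetary set [ratio 11/34 wanted; Willis about the carrier]
Willis with ω_ring = 0: ω_arm/ω_sun = N1/(N1+N3); set equal to 11/34  ⇒  N3/N1 = 1/(11/34) − 1 = 23/11
N3 = N1 + 2·N2  ⇒  N2/N1 = (N3/N1 − 1)/2 = (23/11 − 1)/2 = 6/11
smallest multiple with N1 ≥ 12 and N2 ≥ 10: k = 2  ⇒  N1 = 2·11 = 22, N2 = 2·6 = 12 (N1 ≤ 40, N2 ≤ 30, N2 ≠ N1 ✓), N3 = 22 + 2·12 = 46
check: N1/(N1+N3) with N1 = 22, N3 = 46 gives 11/34; |achieved − target| = 0 ≤ 11/3400 ✓

N1=22 N2=12 achieved=11/34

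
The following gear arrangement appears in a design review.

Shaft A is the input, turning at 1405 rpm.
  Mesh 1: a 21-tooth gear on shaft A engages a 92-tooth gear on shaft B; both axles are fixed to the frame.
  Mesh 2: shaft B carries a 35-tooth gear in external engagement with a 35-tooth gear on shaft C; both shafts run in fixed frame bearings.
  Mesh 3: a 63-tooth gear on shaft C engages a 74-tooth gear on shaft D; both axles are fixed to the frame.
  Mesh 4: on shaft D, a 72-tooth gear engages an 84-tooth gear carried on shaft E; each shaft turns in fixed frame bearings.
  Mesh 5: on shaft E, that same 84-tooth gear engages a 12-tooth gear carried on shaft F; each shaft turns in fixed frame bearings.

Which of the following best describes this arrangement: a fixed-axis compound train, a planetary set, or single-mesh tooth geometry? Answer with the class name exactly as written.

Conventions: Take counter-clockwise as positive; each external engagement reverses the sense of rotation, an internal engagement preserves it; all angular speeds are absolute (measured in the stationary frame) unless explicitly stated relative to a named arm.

fixed-axis compound train

class = fixed-axis compound train [5 meshes; 5 ratios multiply, 5 sense flips]
classification: fixed-axis compound train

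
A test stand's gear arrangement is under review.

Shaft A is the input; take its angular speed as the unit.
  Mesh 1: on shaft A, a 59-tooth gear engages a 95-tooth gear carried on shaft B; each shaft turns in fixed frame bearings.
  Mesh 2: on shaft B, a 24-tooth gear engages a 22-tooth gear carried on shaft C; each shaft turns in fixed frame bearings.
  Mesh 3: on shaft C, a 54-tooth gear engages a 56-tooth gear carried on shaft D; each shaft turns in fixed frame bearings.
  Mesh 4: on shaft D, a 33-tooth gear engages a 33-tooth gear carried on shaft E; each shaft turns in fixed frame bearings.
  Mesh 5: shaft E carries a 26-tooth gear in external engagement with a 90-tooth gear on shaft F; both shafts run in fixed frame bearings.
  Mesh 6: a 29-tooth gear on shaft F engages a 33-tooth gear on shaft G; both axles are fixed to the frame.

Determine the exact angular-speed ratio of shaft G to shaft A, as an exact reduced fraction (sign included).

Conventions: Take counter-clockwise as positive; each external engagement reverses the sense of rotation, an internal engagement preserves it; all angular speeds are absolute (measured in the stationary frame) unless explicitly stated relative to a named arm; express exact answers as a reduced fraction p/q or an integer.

class = fixed-axis compound train [6 meshes; 6 ratios multiply, 6 sense flips]
mesh 1 [59T→95T]: running ratio 59/95, sense −
mesh 2 [24T→22T]: running ratio 708/1045, sense +
mesh 3 [54T→56T]: running ratio 4779/7315, sense −
mesh 4 [33T→33T]: running ratio 4779/7315, sense +
mesh 5 [26T→90T]: running ratio 6903/36575, sense −
mesh 6 [29T→33T]: running ratio 66729/402325, sense +
ω_out/ω_in = 66729/402325

66729/402325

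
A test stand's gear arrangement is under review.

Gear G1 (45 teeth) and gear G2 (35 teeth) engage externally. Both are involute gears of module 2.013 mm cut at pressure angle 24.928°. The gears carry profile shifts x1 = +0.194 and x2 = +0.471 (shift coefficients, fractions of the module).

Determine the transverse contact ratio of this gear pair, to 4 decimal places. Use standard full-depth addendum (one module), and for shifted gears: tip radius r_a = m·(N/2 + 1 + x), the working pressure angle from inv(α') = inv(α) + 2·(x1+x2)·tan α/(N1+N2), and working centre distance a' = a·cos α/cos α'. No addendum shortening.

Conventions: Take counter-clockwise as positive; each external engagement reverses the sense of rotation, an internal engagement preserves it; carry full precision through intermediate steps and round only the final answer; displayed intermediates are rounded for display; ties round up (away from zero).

1.4425

single-mesh involute tooth geometry (45T engaging 35T at module 2.013)
base radii: r_b1 = 41.072967, r_b2 = 31.945641
tip radii: r_a1 = 47.696022, r_a2 = 38.188623
inv(α') = inv(24.928°) + 2·(+0.194+0.471)·tan α/(45+35) = 0.03742994  ⇒  α' = 26.80939°
a' = a·cos α / cos α' = 80.5200·cos 24.928°/cos 26.80939° = 81.812473
action lengths: √(r_a1²−r_b1²) = 24.247101, √(r_a2²−r_b2²) = 20.924793
base pitch p_b = π·m·cos α = 5.734868
CR = (24.247101 + 20.924793 − 81.812473·sin 26.80939°)/5.734868 = 1.442495
contact ratio ≈ 1.4425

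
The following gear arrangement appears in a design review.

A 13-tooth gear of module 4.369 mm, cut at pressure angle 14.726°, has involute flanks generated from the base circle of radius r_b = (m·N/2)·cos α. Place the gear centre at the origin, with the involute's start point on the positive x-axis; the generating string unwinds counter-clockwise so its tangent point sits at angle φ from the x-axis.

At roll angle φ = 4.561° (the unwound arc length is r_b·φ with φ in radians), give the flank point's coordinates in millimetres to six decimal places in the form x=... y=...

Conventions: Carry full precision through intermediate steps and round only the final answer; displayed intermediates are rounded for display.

topology: single-mesh involute geometry — m = 4.369, N = 13
pitch radius r_p = m·N/2 = 4.369·13/2 = 28.398500
base radius r_b = r_p·cos α = 28.398500·cos 14.726° = 27.465680
roll angle φ = 4.561° = 0.07960447 rad
x = r_b·(cos φ + φ·sin φ) = 27.552566
y = r_b·(sin φ − φ·cos φ) = 0.004615

x=27.552566 y=0.004615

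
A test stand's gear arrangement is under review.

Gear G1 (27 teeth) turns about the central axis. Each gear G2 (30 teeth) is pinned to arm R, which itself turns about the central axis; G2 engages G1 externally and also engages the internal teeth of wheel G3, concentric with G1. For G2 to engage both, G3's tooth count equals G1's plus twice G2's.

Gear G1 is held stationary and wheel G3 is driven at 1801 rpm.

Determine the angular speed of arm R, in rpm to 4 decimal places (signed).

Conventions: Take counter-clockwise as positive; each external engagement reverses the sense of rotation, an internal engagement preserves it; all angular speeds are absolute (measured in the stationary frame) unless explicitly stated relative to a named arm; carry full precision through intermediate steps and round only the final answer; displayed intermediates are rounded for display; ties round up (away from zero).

+1374.4474 rpm

topology: planetary set — G1 27T / G2 30T / G3 87T, arm = carrier (Willis)
normalise by the input: solve with ω_ring = 1, then scale by 1801 rpm
ring teeth: 27 + 2·30 = 87
27(ω_sun−ω_arm) = −87(ω_ring−ω_arm),  ω_sun = 0, ω_ring = 1
27(0−ω_arm) = −87(1−ω_arm)  ⇒  114·ω_arm = 87  ⇒  ω_arm = 29/38
scale: ω_arm = 29/38 × 1801 rpm = +1374.4474 rpm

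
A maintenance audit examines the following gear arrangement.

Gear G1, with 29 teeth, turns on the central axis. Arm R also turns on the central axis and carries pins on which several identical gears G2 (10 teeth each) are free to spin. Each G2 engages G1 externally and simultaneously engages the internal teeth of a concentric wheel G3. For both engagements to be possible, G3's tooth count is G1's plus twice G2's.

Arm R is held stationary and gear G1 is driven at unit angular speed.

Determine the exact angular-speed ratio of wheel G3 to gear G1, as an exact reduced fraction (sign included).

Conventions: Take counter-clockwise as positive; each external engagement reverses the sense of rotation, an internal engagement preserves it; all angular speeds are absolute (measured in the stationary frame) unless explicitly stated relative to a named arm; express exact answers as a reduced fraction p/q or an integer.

-29/49

topology: planetary set — G1 29T / G2 10T / G3 49T, arm = carrier (Willis)
ring teeth: 29 + 2·10 = 49
29(ω_sun−ω_arm) = −49(ω_ring−ω_arm),  ω_arm = 0, ω_sun = 1
ω_ring = 0 − (29/49)(1−0) = -29/49
ω_out/ω_in = -29/49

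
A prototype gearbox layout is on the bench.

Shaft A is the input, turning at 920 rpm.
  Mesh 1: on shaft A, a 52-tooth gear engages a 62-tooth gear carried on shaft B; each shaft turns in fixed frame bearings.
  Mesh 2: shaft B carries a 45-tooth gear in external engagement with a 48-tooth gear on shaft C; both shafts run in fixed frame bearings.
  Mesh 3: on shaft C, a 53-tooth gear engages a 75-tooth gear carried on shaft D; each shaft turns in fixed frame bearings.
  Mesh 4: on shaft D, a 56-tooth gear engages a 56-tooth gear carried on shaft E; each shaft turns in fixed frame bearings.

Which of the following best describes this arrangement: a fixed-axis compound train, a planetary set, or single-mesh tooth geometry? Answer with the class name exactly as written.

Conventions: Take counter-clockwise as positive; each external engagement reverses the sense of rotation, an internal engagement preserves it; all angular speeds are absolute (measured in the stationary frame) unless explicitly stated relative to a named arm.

4-mesh fixed-axis compound train (all bearings frame-fixed)
classification: fixed-axis compound train

fixed-axis compound train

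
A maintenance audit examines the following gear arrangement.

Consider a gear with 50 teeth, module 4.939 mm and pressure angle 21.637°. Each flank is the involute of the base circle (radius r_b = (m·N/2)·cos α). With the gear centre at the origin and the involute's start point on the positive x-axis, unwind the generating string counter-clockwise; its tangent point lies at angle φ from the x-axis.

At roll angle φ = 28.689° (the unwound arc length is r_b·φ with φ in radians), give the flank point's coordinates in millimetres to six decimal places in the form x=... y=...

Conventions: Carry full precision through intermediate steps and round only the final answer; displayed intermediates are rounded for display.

topology: single-mesh involute geometry — m = 4.939, N = 50
pitch radius r_p = m·N/2 = 4.939·50/2 = 123.475000
base radius r_b = r_p·cos α = 123.475000·cos 21.637° = 114.774775
roll angle φ = 28.689° = 0.50071751 rad
x = r_b·(cos φ + φ·sin φ) = 128.273474
y = r_b·(sin φ − φ·cos φ) = 4.683556

x=128.273474 y=4.683556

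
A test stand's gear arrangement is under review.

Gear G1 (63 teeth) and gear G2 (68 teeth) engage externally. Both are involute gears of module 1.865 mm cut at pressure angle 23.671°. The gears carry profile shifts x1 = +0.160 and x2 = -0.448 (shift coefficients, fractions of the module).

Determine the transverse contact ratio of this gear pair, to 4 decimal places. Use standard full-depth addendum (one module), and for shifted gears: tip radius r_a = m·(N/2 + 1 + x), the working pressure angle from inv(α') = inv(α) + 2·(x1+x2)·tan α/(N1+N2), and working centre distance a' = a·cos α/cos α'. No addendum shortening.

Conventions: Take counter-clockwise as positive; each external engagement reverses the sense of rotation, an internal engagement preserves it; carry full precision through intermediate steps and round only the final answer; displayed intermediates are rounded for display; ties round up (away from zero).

1.6400

recognized (one external pair, fixed centres): single-mesh tooth geometry, m = 1.865, N1 = 63, N2 = 68
base radii: r_b1 = 53.804833, r_b2 = 58.075058
tip radii: r_a1 = 60.910900, r_a2 = 64.439480
inv(α') = inv(23.671°) + 2·(+0.160-0.448)·tan α/(63+68) = 0.02330141  ⇒  α' = 23.07993°
a' = a·cos α / cos α' = 122.1575·cos 23.671°/cos 23.07993° = 121.614010
action lengths: √(r_a1²−r_b1²) = 28.551316, √(r_a2²−r_b2²) = 27.923721
base pitch p_b = π·m·cos α = 5.366123
CR = (28.551316 + 27.923721 − 121.614010·sin 23.07993°)/5.366123 = 1.640019
contact ratio ≈ 1.6400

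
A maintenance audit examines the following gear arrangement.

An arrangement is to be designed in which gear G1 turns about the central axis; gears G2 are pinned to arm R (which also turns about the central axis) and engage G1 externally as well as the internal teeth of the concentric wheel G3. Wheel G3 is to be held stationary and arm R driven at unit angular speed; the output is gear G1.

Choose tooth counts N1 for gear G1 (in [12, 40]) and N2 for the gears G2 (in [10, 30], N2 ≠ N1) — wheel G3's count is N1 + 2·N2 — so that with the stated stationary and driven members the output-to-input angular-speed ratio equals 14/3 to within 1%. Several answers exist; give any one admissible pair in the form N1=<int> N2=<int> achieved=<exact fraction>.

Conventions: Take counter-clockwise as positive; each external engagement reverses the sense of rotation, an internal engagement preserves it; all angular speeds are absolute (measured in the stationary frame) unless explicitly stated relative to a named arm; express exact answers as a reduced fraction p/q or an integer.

planetary set to be sized for 14/3 (Willis relation)
Willis with ω_ring = 0: ω_sun/ω_arm = (N1+N3)/N1; set equal to 14/3  ⇒  N3/N1 = 14/3 − 1 = 11/3
N3 = N1 + 2·N2  ⇒  N2/N1 = (N3/N1 − 1)/2 = (11/3 − 1)/2 = 4/3
smallest multiple with N1 ≥ 12 and N2 ≥ 10: k = 4  ⇒  N1 = 4·3 = 12, N2 = 4·4 = 16 (N1 ≤ 40, N2 ≤ 30, N2 ≠ N1 ✓), N3 = 12 + 2·16 = 44
check: (N1+N3)/N1 with N1 = 12, N3 = 44 gives 14/3; |achieved − target| = 0 ≤ 7/150 ✓

N1=12 N2=16 achieved=14/3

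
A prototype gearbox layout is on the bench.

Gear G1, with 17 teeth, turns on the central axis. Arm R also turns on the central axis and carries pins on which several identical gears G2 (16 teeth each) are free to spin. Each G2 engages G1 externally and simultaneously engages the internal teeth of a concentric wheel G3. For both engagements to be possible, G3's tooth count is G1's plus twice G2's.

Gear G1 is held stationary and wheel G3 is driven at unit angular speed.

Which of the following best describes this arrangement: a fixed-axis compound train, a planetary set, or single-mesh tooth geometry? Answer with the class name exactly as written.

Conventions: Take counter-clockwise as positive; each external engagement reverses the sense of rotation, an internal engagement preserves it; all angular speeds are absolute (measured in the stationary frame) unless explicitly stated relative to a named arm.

recognized (axles ride arm R): planetary set, 17/16/49 teeth
classification: planetary set

planetary set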